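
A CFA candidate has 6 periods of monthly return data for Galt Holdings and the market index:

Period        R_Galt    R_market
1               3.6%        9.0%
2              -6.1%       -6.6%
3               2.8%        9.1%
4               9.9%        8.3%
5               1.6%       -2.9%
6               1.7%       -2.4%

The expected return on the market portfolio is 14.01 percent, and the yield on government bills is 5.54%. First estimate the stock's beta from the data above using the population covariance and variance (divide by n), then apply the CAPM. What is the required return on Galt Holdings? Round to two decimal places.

Mean R_i = (3.6 − 6.1 + 2.8 + 9.9 + 1.6 + 1.7) / 6 = 2.2500%
Mean R_m = (9.0 − 6.6 + 9.1 + 8.3 − 2.9 − 2.4) / 6 = 2.4167%
Σ(R_i − R̄_i)(R_m − R̄_m) = 138.9650  ⇒  Cov = 138.9650 / 6 = 23.1608
Σ(R_m − R̄_m)² = 255.3883  ⇒  Var(R_m) = 255.3883 / 6 = 42.5647
β = Cov / Var(R_m) = 23.1608 / 42.5647 = 0.5441
MRP = 14.01% − 5.54% = 8.47%
E(R) = R_f + β × MRP = 5.54% + 0.5441 × 8.47% = 10.15%

10.15%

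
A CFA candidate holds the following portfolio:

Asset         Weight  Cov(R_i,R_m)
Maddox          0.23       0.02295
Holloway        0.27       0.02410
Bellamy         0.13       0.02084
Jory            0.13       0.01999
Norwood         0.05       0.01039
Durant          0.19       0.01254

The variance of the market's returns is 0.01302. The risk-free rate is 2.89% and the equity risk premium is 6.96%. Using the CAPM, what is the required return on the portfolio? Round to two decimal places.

13.58%

β_Maddox = 0.02295 / 0.01302 = 1.7627
β_Holloway = 0.02410 / 0.01302 = 1.8510
β_Bellamy = 0.02084 / 0.01302 = 1.6006
β_Jory = 0.01999 / 0.01302 = 1.5353
β_Norwood = 0.01039 / 0.01302 = 0.7980
β_Durant = 0.01254 / 0.01302 = 0.9631
β_P = Σ w_i β_i = 0.23×1.7627 + 0.27×1.8510 + 0.13×1.6006 + 0.13×1.5353 + 0.05×0.7980 + 0.19×0.9631 = 1.5357
E(R_P) = R_f + β_P × MRP = 2.89% + 1.5357 × 6.96% = 13.58%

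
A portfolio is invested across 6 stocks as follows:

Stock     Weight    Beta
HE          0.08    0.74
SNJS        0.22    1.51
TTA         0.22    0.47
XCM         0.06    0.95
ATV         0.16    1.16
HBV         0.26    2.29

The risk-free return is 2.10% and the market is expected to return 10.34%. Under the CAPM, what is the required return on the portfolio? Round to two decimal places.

13.08%

β_P = Σ w_i β_i = 0.08×0.74 + 0.22×1.51 + 0.22×0.47 + 0.06×0.95 + 0.16×1.16 + 0.26×2.29 = 1.3328
MRP = 10.34% − 2.10% = 8.24%
E(R_P) = R_f + β_P × MRP = 2.10% + 1.3328 × 8.24% = 13.08%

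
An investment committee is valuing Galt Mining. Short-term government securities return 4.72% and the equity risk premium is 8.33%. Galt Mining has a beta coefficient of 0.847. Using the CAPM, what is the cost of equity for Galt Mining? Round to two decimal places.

E(R) = R_f + β × MRP = 4.72% + 0.847 × 8.33% = 11.78%

11.78%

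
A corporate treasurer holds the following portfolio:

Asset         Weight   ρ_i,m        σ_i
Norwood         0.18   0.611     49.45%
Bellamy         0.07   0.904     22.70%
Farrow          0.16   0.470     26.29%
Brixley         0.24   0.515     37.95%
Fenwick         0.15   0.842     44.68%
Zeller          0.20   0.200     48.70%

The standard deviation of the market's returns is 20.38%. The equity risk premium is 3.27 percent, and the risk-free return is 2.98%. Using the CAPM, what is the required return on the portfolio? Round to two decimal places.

6.37%

β_Norwood = 0.611 × 49.45% / 20.38% = 1.4825
β_Bellamy = 0.904 × 22.70% / 20.38% = 1.0069
β_Farrow = 0.470 × 26.29% / 20.38% = 0.6063
β_Brixley = 0.515 × 37.95% / 20.38% = 0.9590
β_Fenwick = 0.842 × 44.68% / 20.38% = 1.8460
β_Zeller = 0.200 × 48.70% / 20.38% = 0.4779
β_P = Σ w_i β_i = 0.18×1.4825 + 0.07×1.0069 + 0.16×0.6063 + 0.24×0.9590 + 0.15×1.8460 + 0.20×0.4779 = 1.0370
E(R_P) = R_f + β_P × MRP = 2.98% + 1.0370 × 3.27% = 6.37%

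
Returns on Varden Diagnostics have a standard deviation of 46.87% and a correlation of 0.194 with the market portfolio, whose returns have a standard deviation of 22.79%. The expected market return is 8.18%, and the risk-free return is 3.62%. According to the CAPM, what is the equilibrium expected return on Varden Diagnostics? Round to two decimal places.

β = ρ × σ_i / σ_m = 0.194 × 46.87% / 22.79% = 0.3990
MRP = 8.18% − 3.62% = 4.56%
E(R) = 3.62% + 0.3990 × 4.56% = 5.44%

5.44%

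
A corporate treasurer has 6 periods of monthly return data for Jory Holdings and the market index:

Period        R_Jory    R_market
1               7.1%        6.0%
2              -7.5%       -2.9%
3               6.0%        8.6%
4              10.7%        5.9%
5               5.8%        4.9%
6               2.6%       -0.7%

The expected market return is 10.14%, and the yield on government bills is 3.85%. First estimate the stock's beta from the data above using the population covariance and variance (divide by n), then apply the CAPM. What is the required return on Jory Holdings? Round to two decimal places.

11.26%

Mean R_i = (7.1 − 7.5 + 6.0 + 10.7 + 5.8 + 2.6) / 6 = 4.1167%
Mean R_m = (6.0 − 2.9 + 8.6 + 5.9 + 4.9 − 0.7) / 6 = 3.6333%
Σ(R_i − R̄_i)(R_m − R̄_m) = 115.9367  ⇒  Cov = 115.9367 / 6 = 19.3228
Σ(R_m − R̄_m)² = 98.4733  ⇒  Var(R_m) = 98.4733 / 6 = 16.4122
β = Cov / Var(R_m) = 19.3228 / 16.4122 = 1.1773
MRP = 10.14% − 3.85% = 6.29%
E(R) = R_f + β × MRP = 3.85% + 1.1773 × 6.29% = 11.26%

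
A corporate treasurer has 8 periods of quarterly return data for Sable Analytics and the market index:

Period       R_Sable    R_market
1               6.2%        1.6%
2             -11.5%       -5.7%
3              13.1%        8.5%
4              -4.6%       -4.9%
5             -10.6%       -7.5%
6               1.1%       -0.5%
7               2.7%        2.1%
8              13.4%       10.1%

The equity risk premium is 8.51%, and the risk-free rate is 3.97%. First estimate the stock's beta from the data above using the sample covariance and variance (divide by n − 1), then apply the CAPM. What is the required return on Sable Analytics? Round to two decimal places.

16.33%

Mean R_i = (6.2 − 11.5 + 13.1 − 4.6 − 10.6 + 1.1 + 2.7 + 13.4) / 8 = 1.2250%
Mean R_m = (1.6 − 5.7 + 8.5 − 4.9 − 7.5 − 0.5 + 2.1 + 10.1) / 8 = 0.4625%
Σ(R_i − R̄_i)(R_m − R̄_m) = 424.7875  ⇒  Cov = 424.7875 / 7 = 60.6839
Σ(R_m − R̄_m)² = 292.5188  ⇒  Var(R_m) = 292.5188 / 7 = 41.7884
β = Cov / Var(R_m) = 60.6839 / 41.7884 = 1.4522
E(R) = R_f + β × MRP = 3.97% + 1.4522 × 8.51% = 16.33%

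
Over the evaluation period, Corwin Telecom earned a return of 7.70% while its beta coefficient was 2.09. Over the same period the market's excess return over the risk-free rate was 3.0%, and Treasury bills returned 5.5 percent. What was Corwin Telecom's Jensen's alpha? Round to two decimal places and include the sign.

CAPM benchmark = R_f + β(R_m − R_f) = 5.5% + 2.09 × 3.0% = 11.7700%
α = actual − benchmark = 7.70% − 11.7700% = -4.07%

-4.07%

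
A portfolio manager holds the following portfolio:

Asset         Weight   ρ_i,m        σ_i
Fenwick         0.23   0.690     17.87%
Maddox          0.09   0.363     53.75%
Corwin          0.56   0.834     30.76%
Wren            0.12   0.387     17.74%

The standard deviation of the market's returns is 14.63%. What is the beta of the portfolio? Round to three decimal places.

1.352

β_Fenwick = 0.690 × 17.87% / 14.63% = 0.8428
β_Maddox = 0.363 × 53.75% / 14.63% = 1.3336
β_Corwin = 0.834 × 30.76% / 14.63% = 1.7535
β_Wren = 0.387 × 17.74% / 14.63% = 0.4693
β_P = Σ w_i β_i = 0.23×0.8428 + 0.09×1.3336 + 0.56×1.7535 + 0.12×0.4693 = 1.3521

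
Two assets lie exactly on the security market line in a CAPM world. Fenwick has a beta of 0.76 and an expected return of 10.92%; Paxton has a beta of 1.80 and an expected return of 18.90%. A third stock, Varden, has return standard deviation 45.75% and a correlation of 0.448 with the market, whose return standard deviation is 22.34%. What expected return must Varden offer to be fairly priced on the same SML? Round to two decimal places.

12.13%

MRP = (18.90% − 10.92%) / (1.80 − 0.76) = 7.6731%
R_f = 10.92% − 0.76 × 7.6731% = 5.0884%
β_Varden = ρ·σ_i/σ_m = 0.448 × 45.75 / 22.34 = 0.9175
E(R_Varden) = R_f + β × MRP = 5.0884% + 0.9175 × 7.6731% = 12.13%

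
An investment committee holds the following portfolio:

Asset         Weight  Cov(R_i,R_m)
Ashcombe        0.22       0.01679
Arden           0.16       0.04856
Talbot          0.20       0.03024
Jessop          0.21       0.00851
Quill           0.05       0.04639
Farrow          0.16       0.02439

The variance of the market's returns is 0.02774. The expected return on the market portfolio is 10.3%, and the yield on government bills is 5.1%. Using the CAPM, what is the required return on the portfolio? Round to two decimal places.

9.88%

β_Ashcombe = 0.01679 / 0.02774 = 0.6053
β_Arden = 0.04856 / 0.02774 = 1.7505
β_Talbot = 0.03024 / 0.02774 = 1.0901
β_Jessop = 0.00851 / 0.02774 = 0.3068
β_Quill = 0.04639 / 0.02774 = 1.6723
β_Farrow = 0.02439 / 0.02774 = 0.8792
β_P = Σ w_i β_i = 0.22×0.6053 + 0.16×1.7505 + 0.20×1.0901 + 0.21×0.3068 + 0.05×1.6723 + 0.16×0.8792 = 0.9200
MRP = 10.3% − 5.1% = 5.20%
E(R_P) = R_f + β_P × MRP = 5.1% + 0.9200 × 5.2% = 9.88%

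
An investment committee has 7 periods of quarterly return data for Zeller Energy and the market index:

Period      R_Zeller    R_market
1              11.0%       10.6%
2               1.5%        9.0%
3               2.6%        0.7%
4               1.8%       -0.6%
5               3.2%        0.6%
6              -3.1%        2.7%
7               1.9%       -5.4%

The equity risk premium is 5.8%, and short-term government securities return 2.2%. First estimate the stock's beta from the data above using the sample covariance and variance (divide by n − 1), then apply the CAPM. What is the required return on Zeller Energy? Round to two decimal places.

4.27%

Mean R_i = (11.0 + 1.5 + 2.6 + 1.8 + 3.2 − 3.1 + 1.9) / 7 = 2.7000%
Mean R_m = (10.6 + 9.0 + 0.7 − 0.6 + 0.6 + 2.7 − 5.4) / 7 = 2.5143%
Σ(R_i − R̄_i)(R_m − R̄_m) = 66.6100  ⇒  Cov = 66.6100 / 6 = 11.1017
Σ(R_m − R̄_m)² = 186.7686  ⇒  Var(R_m) = 186.7686 / 6 = 31.1281
β = Cov / Var(R_m) = 11.1017 / 31.1281 = 0.3566
E(R) = R_f + β × MRP = 2.2% + 0.3566 × 5.8% = 4.27%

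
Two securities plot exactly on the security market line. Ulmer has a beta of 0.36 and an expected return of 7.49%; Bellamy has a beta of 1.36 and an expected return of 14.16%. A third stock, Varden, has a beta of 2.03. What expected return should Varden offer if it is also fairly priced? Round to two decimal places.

18.63%

MRP (SML slope) = (14.16% − 7.49%) / (1.36 − 0.36) = 6.67% / 1.00 = 6.6700%
R_f (intercept) = 7.49% − 0.36 × 6.6700% = 5.0888%
E(R_Varden) = R_f + β × MRP = 5.0888% + 2.03 × 6.6700% = 18.63%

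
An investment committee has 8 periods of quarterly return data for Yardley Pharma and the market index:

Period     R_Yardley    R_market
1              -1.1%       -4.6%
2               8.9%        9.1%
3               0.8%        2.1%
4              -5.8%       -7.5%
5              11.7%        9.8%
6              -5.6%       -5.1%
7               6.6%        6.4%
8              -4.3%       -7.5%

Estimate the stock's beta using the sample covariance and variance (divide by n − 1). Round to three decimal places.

Mean R_i = (-1.1 + 8.9 + 0.8 − 5.8 + 11.7 − 5.6 + 6.6 − 4.3) / 8 = 1.4000%
Mean R_m = (-4.6 + 9.1 + 2.1 − 7.5 + 9.8 − 5.1 + 6.4 − 7.5) / 8 = 0.3375%
Σ(R_i − R̄_i)(R_m − R̄_m) = 345.1600  ⇒  Cov = 345.1600 / 7 = 49.3086
Σ(R_m − R̄_m)² = 382.9788  ⇒  Var(R_m) = 382.9788 / 7 = 54.7113
β = Cov / Var(R_m) = 49.3086 / 54.7113 = 0.9013

0.901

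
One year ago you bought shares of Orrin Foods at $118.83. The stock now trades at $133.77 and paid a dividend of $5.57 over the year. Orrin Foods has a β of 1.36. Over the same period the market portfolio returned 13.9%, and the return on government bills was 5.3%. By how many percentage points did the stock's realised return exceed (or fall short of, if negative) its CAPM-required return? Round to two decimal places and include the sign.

+0.26%

Realised HPR = (P1 + D1 − P0) / P0 = (133.77 + 5.57 − 118.83) / 118.83 = 20.51 / 118.83 = 17.2600%
MRP = 13.9% − 5.3% = 8.60%
CAPM required = R_f + β·MRP = 5.3% + 1.36 × 8.6% = 16.9960%
α = realised − required = 17.2600% − 16.9960% = +0.26%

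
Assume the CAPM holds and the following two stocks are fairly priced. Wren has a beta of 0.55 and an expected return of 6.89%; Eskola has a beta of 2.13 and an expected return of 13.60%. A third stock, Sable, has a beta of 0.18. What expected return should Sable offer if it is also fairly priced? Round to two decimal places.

MRP (SML slope) = (13.60% − 6.89%) / (2.13 − 0.55) = 6.71% / 1.58 = 4.2468%
R_f (intercept) = 6.89% − 0.55 × 4.2468% = 4.5543%
E(R_Sable) = R_f + β × MRP = 4.5543% + 0.18 × 4.2468% = 5.32%

5.32%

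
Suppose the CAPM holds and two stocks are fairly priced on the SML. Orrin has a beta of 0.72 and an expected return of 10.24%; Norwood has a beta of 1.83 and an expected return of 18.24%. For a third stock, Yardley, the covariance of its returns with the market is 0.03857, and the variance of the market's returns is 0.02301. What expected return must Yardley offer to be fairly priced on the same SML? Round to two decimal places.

17.13%

MRP = (18.24% − 10.24%) / (1.83 − 0.72) = 7.2072%
R_f = 10.24% − 0.72 × 7.2072% = 5.0508%
β_Yardley = Cov / Var(R_m) = 0.03857 / 0.02301 = 1.6762
E(R_Yardley) = R_f + β × MRP = 5.0508% + 1.6762 × 7.2072% = 17.13%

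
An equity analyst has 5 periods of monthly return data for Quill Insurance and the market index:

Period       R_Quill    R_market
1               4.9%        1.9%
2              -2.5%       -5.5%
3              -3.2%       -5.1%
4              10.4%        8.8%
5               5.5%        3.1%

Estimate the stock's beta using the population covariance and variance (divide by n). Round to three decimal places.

0.955

Mean R_i = (4.9 − 2.5 − 3.2 + 10.4 + 5.5) / 5 = 3.0200%
Mean R_m = (1.9 − 5.5 − 5.1 + 8.8 + 3.1) / 5 = 0.6400%
Σ(R_i − R̄_i)(R_m − R̄_m) = 138.2860  ⇒  Cov = 138.2860 / 5 = 27.6572
Σ(R_m − R̄_m)² = 144.8720  ⇒  Var(R_m) = 144.8720 / 5 = 28.9744
β = Cov / Var(R_m) = 27.6572 / 28.9744 = 0.9545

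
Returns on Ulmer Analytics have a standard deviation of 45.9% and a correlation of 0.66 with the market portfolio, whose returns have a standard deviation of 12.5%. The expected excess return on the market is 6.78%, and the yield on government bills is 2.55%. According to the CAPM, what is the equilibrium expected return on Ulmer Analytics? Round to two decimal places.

β = ρ × σ_i / σ_m = 0.66 × 45.9% / 12.5% = 2.4235
E(R) = 2.55% + 2.4235 × 6.78% = 18.98%

18.98%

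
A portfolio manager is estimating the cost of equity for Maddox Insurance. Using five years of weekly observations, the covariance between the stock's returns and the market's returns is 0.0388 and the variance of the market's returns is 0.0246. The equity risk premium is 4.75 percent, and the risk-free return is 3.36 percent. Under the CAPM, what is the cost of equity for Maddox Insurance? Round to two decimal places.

β = Cov(R_i, R_m) / Var(R_m) = 0.0388 / 0.0246 = 1.5772
E(R) = R_f + β × MRP = 3.36% + 1.5772 × 4.75% = 10.85%

10.85%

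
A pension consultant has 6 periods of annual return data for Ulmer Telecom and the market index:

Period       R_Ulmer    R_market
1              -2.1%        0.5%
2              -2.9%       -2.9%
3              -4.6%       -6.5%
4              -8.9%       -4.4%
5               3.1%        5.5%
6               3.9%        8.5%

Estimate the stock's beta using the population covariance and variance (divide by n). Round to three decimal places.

Mean R_i = (-2.1 − 2.9 − 4.6 − 8.9 + 3.1 + 3.9) / 6 = -1.9167%
Mean R_m = (0.5 − 2.9 − 6.5 − 4.4 + 5.5 + 8.5) / 6 = 0.1167%
Σ(R_i − R̄_i)(R_m − R̄_m) = 127.9617  ⇒  Cov = 127.9617 / 6 = 21.3270
Σ(R_m − R̄_m)² = 172.6883  ⇒  Var(R_m) = 172.6883 / 6 = 28.7814
β = Cov / Var(R_m) = 21.3270 / 28.7814 = 0.7410

0.741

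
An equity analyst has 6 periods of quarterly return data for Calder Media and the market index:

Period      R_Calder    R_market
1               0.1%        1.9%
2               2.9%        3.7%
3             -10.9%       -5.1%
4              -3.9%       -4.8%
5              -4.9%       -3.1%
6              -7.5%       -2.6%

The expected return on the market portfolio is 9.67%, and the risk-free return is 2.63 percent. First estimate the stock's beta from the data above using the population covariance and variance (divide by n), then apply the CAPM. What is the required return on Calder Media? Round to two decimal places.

11.11%

Mean R_i = (0.1 + 2.9 − 10.9 − 3.9 − 4.9 − 7.5) / 6 = -4.0333%
Mean R_m = (1.9 + 3.7 − 5.1 − 4.8 − 3.1 − 2.6) / 6 = -1.6667%
Σ(R_i − R̄_i)(R_m − R̄_m) = 79.5867  ⇒  Cov = 79.5867 / 6 = 13.2645
Σ(R_m − R̄_m)² = 66.0533  ⇒  Var(R_m) = 66.0533 / 6 = 11.0089
β = Cov / Var(R_m) = 13.2645 / 11.0089 = 1.2049
MRP = 9.67% − 2.63% = 7.04%
E(R) = R_f + β × MRP = 2.63% + 1.2049 × 7.04% = 11.11%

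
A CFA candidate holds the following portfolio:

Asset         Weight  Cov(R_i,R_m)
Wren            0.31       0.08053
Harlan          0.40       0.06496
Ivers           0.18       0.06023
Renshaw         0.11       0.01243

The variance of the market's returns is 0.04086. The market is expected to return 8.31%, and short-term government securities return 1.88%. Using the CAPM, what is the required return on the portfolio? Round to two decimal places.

11.82%

β_Wren = 0.08053 / 0.04086 = 1.9709
β_Harlan = 0.06496 / 0.04086 = 1.5898
β_Ivers = 0.06023 / 0.04086 = 1.4741
β_Renshaw = 0.01243 / 0.04086 = 0.3042
β_P = Σ w_i β_i = 0.31×1.9709 + 0.40×1.5898 + 0.18×1.4741 + 0.11×0.3042 = 1.5457
MRP = 8.31% − 1.88% = 6.43%
E(R_P) = R_f + β_P × MRP = 1.88% + 1.5457 × 6.43% = 11.82%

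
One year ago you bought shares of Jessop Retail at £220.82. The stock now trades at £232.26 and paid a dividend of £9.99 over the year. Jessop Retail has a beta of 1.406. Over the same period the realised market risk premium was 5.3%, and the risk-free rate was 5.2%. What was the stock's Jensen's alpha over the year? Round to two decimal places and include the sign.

-2.95%

Realised HPR = (P1 + D1 − P0) / P0 = (232.26 + 9.99 − 220.82) / 220.82 = 21.43 / 220.82 = 9.7047%
CAPM required = R_f + β·MRP = 5.2% + 1.406 × 5.3% = 12.6518%
α = realised − required = 9.7047% − 12.6518% = -2.95%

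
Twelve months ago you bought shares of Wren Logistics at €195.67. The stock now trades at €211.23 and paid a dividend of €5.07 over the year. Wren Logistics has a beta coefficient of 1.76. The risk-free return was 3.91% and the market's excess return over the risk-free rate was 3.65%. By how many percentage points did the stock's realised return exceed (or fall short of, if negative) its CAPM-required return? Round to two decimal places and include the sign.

+0.21%

Realised HPR = (P1 + D1 − P0) / P0 = (211.23 + 5.07 − 195.67) / 195.67 = 20.63 / 195.67 = 10.5433%
CAPM required = R_f + β·MRP = 3.91% + 1.76 × 3.65% = 10.3340%
α = realised − required = 10.5433% − 10.3340% = +0.21%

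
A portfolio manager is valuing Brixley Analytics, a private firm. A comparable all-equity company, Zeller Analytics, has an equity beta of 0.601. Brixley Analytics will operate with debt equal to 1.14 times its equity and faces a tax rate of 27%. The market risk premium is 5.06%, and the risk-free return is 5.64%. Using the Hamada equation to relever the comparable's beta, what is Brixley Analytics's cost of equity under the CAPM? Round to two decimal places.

β_L = β_U × [1 + (1 − t)(D/E)] = 0.601 × [1 + (1 − 0.27) × 1.14]
    = 0.601 × [1 + 0.73 × 1.14] = 0.601 × 1.8322 = 1.1012
E(R) = R_f + β_L × MRP = 5.64% + 1.1012 × 5.06% = 11.21%

11.21%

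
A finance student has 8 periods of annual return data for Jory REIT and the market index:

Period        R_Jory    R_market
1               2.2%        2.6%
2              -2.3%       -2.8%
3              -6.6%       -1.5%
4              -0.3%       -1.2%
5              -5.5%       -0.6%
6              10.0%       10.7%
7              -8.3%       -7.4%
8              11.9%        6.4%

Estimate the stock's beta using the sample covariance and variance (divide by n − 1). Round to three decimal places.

Mean R_i = (2.2 − 2.3 − 6.6 − 0.3 − 5.5 + 10.0 − 8.3 + 11.9) / 8 = 0.1375%
Mean R_m = (2.6 − 2.8 − 1.5 − 1.2 − 0.6 + 10.7 − 7.4 + 6.4) / 8 = 0.7750%
Σ(R_i − R̄_i)(R_m − R̄_m) = 269.4475  ⇒  Cov = 269.4475 / 7 = 38.4925
Σ(R_m − R̄_m)² = 224.0550  ⇒  Var(R_m) = 224.0550 / 7 = 32.0079
β = Cov / Var(R_m) = 38.4925 / 32.0079 = 1.2026

1.203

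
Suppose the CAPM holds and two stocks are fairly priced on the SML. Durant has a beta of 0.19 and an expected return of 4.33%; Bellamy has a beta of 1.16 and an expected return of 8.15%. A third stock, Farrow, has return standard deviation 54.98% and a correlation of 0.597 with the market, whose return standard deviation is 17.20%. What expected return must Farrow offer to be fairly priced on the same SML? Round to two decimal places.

MRP = (8.15% − 4.33%) / (1.16 − 0.19) = 3.9381%
R_f = 4.33% − 0.19 × 3.9381% = 3.5818%
β_Farrow = ρ·σ_i/σ_m = 0.597 × 54.98 / 17.20 = 1.9083
E(R_Farrow) = R_f + β × MRP = 3.5818% + 1.9083 × 3.9381% = 11.10%

11.10%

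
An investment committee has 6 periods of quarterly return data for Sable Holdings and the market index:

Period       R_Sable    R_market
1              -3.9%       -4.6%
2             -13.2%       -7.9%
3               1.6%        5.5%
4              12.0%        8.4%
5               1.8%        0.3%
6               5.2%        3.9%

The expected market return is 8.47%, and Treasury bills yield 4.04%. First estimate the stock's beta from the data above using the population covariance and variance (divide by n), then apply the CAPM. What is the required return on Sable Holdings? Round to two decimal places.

Mean R_i = (-3.9 − 13.2 + 1.6 + 12.0 + 1.8 + 5.2) / 6 = 0.5833%
Mean R_m = (-4.6 − 7.9 + 5.5 + 8.4 + 0.3 + 3.9) / 6 = 0.9333%
Σ(R_i − R̄_i)(R_m − R̄_m) = 249.3733  ⇒  Cov = 249.3733 / 6 = 41.5622
Σ(R_m − R̄_m)² = 194.4533  ⇒  Var(R_m) = 194.4533 / 6 = 32.4089
β = Cov / Var(R_m) = 41.5622 / 32.4089 = 1.2824
MRP = 8.47% − 4.04% = 4.43%
E(R) = R_f + β × MRP = 4.04% + 1.2824 × 4.43% = 9.72%

9.72%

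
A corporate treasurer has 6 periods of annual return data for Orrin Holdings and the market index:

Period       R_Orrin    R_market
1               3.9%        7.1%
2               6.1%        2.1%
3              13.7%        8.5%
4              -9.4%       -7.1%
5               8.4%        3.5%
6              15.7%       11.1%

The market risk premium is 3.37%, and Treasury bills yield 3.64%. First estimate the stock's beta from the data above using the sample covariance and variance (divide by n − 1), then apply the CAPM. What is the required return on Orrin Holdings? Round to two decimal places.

Mean R_i = (3.9 + 6.1 + 13.7 − 9.4 + 8.4 + 15.7) / 6 = 6.4000%
Mean R_m = (7.1 + 2.1 + 8.5 − 7.1 + 3.5 + 11.1) / 6 = 4.2000%
Σ(R_i − R̄_i)(R_m − R̄_m) = 266.0800  ⇒  Cov = 266.0800 / 5 = 53.2160
Σ(R_m − R̄_m)² = 207.1000  ⇒  Var(R_m) = 207.1000 / 5 = 41.4200
β = Cov / Var(R_m) = 53.2160 / 41.4200 = 1.2848
E(R) = R_f + β × MRP = 3.64% + 1.2848 × 3.37% = 7.97%

7.97%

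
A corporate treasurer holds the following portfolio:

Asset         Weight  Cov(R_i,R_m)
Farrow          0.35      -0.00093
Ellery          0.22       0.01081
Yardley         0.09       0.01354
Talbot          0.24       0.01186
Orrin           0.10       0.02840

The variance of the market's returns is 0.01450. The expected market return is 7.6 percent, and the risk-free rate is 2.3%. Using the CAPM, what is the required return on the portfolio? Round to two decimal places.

5.57%

β_Farrow = -0.00093 / 0.01450 = -0.0641
β_Ellery = 0.01081 / 0.01450 = 0.7455
β_Yardley = 0.01354 / 0.01450 = 0.9338
β_Talbot = 0.01186 / 0.01450 = 0.8179
β_Orrin = 0.02840 / 0.01450 = 1.9586
β_P = Σ w_i β_i = 0.35×-0.0641 + 0.22×0.7455 + 0.09×0.9338 + 0.24×0.8179 + 0.10×1.9586 = 0.6178
MRP = 7.6% − 2.3% = 5.30%
E(R_P) = R_f + β_P × MRP = 2.3% + 0.6178 × 5.3% = 5.57%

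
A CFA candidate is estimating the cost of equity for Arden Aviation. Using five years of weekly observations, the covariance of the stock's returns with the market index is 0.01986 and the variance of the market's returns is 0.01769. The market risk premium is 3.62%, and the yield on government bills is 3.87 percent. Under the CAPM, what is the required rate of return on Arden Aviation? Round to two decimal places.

β = Cov(R_i, R_m) / Var(R_m) = 0.01986 / 0.01769 = 1.1227
E(R) = R_f + β × MRP = 3.87% + 1.1227 × 3.62% = 7.93%

7.93%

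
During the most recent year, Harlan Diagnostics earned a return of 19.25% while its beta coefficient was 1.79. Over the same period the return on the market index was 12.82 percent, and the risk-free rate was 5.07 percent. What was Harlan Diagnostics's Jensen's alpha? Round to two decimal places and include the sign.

+0.31%

Market excess return = 12.82% − 5.07% = 7.75%
CAPM benchmark = R_f + β(R_m − R_f) = 5.07% + 1.79 × 7.75% = 18.9425%
α = actual − benchmark = 19.25% − 18.9425% = +0.31%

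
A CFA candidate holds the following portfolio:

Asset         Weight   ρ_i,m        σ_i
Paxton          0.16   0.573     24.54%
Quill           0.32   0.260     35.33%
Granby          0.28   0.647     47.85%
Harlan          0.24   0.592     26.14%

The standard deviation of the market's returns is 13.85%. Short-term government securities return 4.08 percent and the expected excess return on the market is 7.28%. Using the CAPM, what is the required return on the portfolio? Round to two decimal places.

13.32%

β_Paxton = 0.573 × 24.54% / 13.85% = 1.0153
β_Quill = 0.260 × 35.33% / 13.85% = 0.6632
β_Granby = 0.647 × 47.85% / 13.85% = 2.2353
β_Harlan = 0.592 × 26.14% / 13.85% = 1.1173
β_P = Σ w_i β_i = 0.16×1.0153 + 0.32×0.6632 + 0.28×2.2353 + 0.24×1.1173 = 1.2687
E(R_P) = R_f + β_P × MRP = 4.08% + 1.2687 × 7.28% = 13.32%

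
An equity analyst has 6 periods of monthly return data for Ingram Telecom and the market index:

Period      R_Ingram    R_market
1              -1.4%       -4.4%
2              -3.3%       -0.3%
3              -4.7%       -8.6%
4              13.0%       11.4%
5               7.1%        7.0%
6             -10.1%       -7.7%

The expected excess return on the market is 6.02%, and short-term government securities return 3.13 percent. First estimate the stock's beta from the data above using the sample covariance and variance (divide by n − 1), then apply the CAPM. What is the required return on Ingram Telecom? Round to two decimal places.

9.02%

Mean R_i = (-1.4 − 3.3 − 4.7 + 13.0 + 7.1 − 10.1) / 6 = 0.1000%
Mean R_m = (-4.4 − 0.3 − 8.6 + 11.4 + 7.0 − 7.7) / 6 = -0.4333%
Σ(R_i − R̄_i)(R_m − R̄_m) = 323.5000  ⇒  Cov = 323.5000 / 5 = 64.7000
Σ(R_m − R̄_m)² = 330.5333  ⇒  Var(R_m) = 330.5333 / 5 = 66.1067
β = Cov / Var(R_m) = 64.7000 / 66.1067 = 0.9787
E(R) = R_f + β × MRP = 3.13% + 0.9787 × 6.02% = 9.02%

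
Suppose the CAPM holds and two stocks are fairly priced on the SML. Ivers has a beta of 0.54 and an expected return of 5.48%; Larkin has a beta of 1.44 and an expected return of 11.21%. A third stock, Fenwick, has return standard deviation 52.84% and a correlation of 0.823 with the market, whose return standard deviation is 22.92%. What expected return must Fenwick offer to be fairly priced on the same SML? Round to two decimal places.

MRP = (11.21% − 5.48%) / (1.44 − 0.54) = 6.3667%
R_f = 5.48% − 0.54 × 6.3667% = 2.0420%
β_Fenwick = ρ·σ_i/σ_m = 0.823 × 52.84 / 22.92 = 1.8974
E(R_Fenwick) = R_f + β × MRP = 2.0420% + 1.8974 × 6.3667% = 14.12%

14.12%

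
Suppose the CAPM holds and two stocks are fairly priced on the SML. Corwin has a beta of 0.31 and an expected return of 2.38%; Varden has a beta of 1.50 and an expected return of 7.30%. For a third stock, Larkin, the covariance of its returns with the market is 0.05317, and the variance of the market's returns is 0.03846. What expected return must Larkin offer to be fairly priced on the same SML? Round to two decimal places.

MRP = (7.30% − 2.38%) / (1.50 − 0.31) = 4.1345%
R_f = 2.38% − 0.31 × 4.1345% = 1.0983%
β_Larkin = Cov / Var(R_m) = 0.05317 / 0.03846 = 1.3825
E(R_Larkin) = R_f + β × MRP = 1.0983% + 1.3825 × 4.1345% = 6.81%

6.81%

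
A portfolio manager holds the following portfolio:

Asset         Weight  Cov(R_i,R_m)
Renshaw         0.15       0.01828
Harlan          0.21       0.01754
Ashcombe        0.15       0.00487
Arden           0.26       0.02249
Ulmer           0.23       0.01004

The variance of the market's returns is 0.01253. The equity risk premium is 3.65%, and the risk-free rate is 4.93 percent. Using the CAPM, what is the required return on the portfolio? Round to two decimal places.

9.39%

β_Renshaw = 0.01828 / 0.01253 = 1.4589
β_Harlan = 0.01754 / 0.01253 = 1.3998
β_Ashcombe = 0.00487 / 0.01253 = 0.3887
β_Arden = 0.02249 / 0.01253 = 1.7949
β_Ulmer = 0.01004 / 0.01253 = 0.8013
β_P = Σ w_i β_i = 0.15×1.4589 + 0.21×1.3998 + 0.15×0.3887 + 0.26×1.7949 + 0.23×0.8013 = 1.2221
E(R_P) = R_f + β_P × MRP = 4.93% + 1.2221 × 3.65% = 9.39%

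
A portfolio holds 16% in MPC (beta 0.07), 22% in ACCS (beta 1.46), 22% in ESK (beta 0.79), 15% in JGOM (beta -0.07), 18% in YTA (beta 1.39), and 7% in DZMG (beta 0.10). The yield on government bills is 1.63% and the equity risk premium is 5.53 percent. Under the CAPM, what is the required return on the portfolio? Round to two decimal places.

5.79%

β_P = Σ w_i β_i = 0.16×0.07 + 0.22×1.46 + 0.22×0.79 + 0.15×-0.07 + 0.18×1.39 + 0.07×0.10 = 0.7529
E(R_P) = R_f + β_P × MRP = 1.63% + 0.7529 × 5.53% = 5.79%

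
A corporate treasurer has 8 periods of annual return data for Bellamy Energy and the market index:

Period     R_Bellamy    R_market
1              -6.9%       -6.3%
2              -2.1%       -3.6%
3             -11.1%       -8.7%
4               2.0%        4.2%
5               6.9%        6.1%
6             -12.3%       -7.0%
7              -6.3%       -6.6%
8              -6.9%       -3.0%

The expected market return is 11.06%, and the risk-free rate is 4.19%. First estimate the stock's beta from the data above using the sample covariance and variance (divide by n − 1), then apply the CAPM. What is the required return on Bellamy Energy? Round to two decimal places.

11.89%

Mean R_i = (-6.9 − 2.1 − 11.1 + 2.0 + 6.9 − 12.3 − 6.3 − 6.9) / 8 = -4.5875%
Mean R_m = (-6.3 − 3.6 − 8.7 + 4.2 + 6.1 − 7.0 − 6.6 − 3.0) / 8 = -3.1125%
Σ(R_i − R̄_i)(R_m − R̄_m) = 232.2413  ⇒  Cov = 232.2413 / 7 = 33.1773
Σ(R_m − R̄_m)² = 207.2488  ⇒  Var(R_m) = 207.2488 / 7 = 29.6070
β = Cov / Var(R_m) = 33.1773 / 29.6070 = 1.1206
MRP = 11.06% − 4.19% = 6.87%
E(R) = R_f + β × MRP = 4.19% + 1.1206 × 6.87% = 11.89%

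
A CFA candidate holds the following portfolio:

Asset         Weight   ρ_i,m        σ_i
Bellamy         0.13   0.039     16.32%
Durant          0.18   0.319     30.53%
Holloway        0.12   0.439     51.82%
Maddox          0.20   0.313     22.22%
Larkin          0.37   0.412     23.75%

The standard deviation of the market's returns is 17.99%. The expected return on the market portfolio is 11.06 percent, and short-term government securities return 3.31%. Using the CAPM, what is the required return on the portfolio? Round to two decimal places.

7.44%

β_Bellamy = 0.039 × 16.32% / 17.99% = 0.0354
β_Durant = 0.319 × 30.53% / 17.99% = 0.5414
β_Holloway = 0.439 × 51.82% / 17.99% = 1.2645
β_Maddox = 0.313 × 22.22% / 17.99% = 0.3866
β_Larkin = 0.412 × 23.75% / 17.99% = 0.5439
β_P = Σ w_i β_i = 0.13×0.0354 + 0.18×0.5414 + 0.12×1.2645 + 0.20×0.3866 + 0.37×0.5439 = 0.5324
MRP = 11.06% − 3.31% = 7.75%
E(R_P) = R_f + β_P × MRP = 3.31% + 0.5324 × 7.75% = 7.44%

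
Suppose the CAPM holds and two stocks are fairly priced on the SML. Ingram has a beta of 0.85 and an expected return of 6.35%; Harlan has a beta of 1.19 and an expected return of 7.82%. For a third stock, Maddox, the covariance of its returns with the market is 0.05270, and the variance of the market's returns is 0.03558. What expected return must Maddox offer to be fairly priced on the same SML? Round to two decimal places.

MRP = (7.82% − 6.35%) / (1.19 − 0.85) = 4.3235%
R_f = 6.35% − 0.85 × 4.3235% = 2.6750%
β_Maddox = Cov / Var(R_m) = 0.05270 / 0.03558 = 1.4812
E(R_Maddox) = R_f + β × MRP = 2.6750% + 1.4812 × 4.3235% = 9.08%

9.08%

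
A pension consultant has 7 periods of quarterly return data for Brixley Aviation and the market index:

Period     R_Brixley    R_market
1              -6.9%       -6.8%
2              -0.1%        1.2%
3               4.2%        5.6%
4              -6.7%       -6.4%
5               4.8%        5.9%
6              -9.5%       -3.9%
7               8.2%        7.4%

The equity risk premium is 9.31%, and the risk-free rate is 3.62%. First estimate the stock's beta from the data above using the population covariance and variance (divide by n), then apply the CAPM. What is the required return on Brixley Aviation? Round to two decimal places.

13.69%

Mean R_i = (-6.9 − 0.1 + 4.2 − 6.7 + 4.8 − 9.5 + 8.2) / 7 = -0.8571%
Mean R_m = (-6.8 + 1.2 + 5.6 − 6.4 + 5.9 − 3.9 + 7.4) / 7 = 0.4286%
Σ(R_i − R̄_i)(R_m − R̄_m) = 241.8214  ⇒  Cov = 241.8214 / 7 = 34.5459
Σ(R_m − R̄_m)² = 223.4943  ⇒  Var(R_m) = 223.4943 / 7 = 31.9278
β = Cov / Var(R_m) = 34.5459 / 31.9278 = 1.0820
E(R) = R_f + β × MRP = 3.62% + 1.0820 × 9.31% = 13.69%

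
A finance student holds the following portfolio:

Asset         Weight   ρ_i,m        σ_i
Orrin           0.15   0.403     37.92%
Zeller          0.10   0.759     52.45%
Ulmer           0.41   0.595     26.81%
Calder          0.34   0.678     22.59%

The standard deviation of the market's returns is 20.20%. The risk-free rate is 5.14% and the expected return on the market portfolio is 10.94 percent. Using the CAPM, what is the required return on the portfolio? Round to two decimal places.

β_Orrin = 0.403 × 37.92% / 20.20% = 0.7565
β_Zeller = 0.759 × 52.45% / 20.20% = 1.9708
β_Ulmer = 0.595 × 26.81% / 20.20% = 0.7897
β_Calder = 0.678 × 22.59% / 20.20% = 0.7582
β_P = Σ w_i β_i = 0.15×0.7565 + 0.10×1.9708 + 0.41×0.7897 + 0.34×0.7582 = 0.8921
MRP = 10.94% − 5.14% = 5.80%
E(R_P) = R_f + β_P × MRP = 5.14% + 0.8921 × 5.80% = 10.31%

10.31%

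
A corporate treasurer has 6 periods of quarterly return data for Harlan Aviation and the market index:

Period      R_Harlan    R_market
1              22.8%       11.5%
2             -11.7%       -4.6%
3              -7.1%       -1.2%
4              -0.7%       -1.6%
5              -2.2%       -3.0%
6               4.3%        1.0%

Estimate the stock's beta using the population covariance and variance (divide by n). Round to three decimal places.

2.008

Mean R_i = (22.8 − 11.7 − 7.1 − 0.7 − 2.2 + 4.3) / 6 = 0.9000%
Mean R_m = (11.5 − 4.6 − 1.2 − 1.6 − 3.0 + 1.0) / 6 = 0.3500%
Σ(R_i − R̄_i)(R_m − R̄_m) = 334.6700  ⇒  Cov = 334.6700 / 6 = 55.7783
Σ(R_m − R̄_m)² = 166.6750  ⇒  Var(R_m) = 166.6750 / 6 = 27.7792
β = Cov / Var(R_m) = 55.7783 / 27.7792 = 2.0079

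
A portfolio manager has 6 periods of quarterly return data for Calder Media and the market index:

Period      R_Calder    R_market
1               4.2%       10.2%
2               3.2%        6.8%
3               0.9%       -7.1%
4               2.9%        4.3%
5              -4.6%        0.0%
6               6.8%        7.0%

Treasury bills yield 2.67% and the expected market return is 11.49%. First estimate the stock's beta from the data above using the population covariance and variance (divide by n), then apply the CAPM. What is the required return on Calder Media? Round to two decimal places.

5.91%

Mean R_i = (4.2 + 3.2 + 0.9 + 2.9 − 4.6 + 6.8) / 6 = 2.2333%
Mean R_m = (10.2 + 6.8 − 7.1 + 4.3 + 0.0 + 7.0) / 6 = 3.5333%
Σ(R_i − R̄_i)(R_m − R̄_m) = 70.9333  ⇒  Cov = 70.9333 / 6 = 11.8222
Σ(R_m − R̄_m)² = 193.2733  ⇒  Var(R_m) = 193.2733 / 6 = 32.2122
β = Cov / Var(R_m) = 11.8222 / 32.2122 = 0.3670
MRP = 11.49% − 2.67% = 8.82%
E(R) = R_f + β × MRP = 2.67% + 0.3670 × 8.82% = 5.91%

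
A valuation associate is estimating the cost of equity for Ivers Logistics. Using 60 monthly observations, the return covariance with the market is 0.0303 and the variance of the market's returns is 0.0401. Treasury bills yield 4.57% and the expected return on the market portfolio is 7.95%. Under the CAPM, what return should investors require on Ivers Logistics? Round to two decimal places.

β = Cov(R_i, R_m) / Var(R_m) = 0.0303 / 0.0401 = 0.7556
MRP = 7.95% − 4.57% = 3.38%
E(R) = R_f + β × MRP = 4.57% + 0.7556 × 3.38% = 7.12%

7.12%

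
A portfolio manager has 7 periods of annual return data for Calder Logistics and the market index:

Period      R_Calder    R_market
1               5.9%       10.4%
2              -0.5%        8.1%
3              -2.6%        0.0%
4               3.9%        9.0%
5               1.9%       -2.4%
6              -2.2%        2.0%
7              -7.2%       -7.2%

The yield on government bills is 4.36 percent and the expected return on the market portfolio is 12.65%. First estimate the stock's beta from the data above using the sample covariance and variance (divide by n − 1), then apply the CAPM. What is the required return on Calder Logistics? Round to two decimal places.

Mean R_i = (5.9 − 0.5 − 2.6 + 3.9 + 1.9 − 2.2 − 7.2) / 7 = -0.1143%
Mean R_m = (10.4 + 8.1 + 0.0 + 9.0 − 2.4 + 2.0 − 7.2) / 7 = 2.8429%
Σ(R_i − R̄_i)(R_m − R̄_m) = 137.5643  ⇒  Cov = 137.5643 / 6 = 22.9274
Σ(R_m − R̄_m)² = 259.7971  ⇒  Var(R_m) = 259.7971 / 6 = 43.2995
β = Cov / Var(R_m) = 22.9274 / 43.2995 = 0.5295
MRP = 12.65% − 4.36% = 8.29%
E(R) = R_f + β × MRP = 4.36% + 0.5295 × 8.29% = 8.75%

8.75%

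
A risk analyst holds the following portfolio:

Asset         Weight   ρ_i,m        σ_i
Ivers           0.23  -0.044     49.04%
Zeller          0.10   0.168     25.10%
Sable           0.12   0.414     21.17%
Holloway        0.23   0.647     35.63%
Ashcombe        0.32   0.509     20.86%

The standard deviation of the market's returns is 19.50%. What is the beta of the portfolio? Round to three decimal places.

β_Ivers = -0.044 × 49.04% / 19.50% = -0.1107
β_Zeller = 0.168 × 25.10% / 19.50% = 0.2162
β_Sable = 0.414 × 21.17% / 19.50% = 0.4495
β_Holloway = 0.647 × 35.63% / 19.50% = 1.1822
β_Ashcombe = 0.509 × 20.86% / 19.50% = 0.5445
β_P = Σ w_i β_i = 0.23×-0.1107 + 0.10×0.2162 + 0.12×0.4495 + 0.23×1.1822 + 0.32×0.5445 = 0.4962

0.496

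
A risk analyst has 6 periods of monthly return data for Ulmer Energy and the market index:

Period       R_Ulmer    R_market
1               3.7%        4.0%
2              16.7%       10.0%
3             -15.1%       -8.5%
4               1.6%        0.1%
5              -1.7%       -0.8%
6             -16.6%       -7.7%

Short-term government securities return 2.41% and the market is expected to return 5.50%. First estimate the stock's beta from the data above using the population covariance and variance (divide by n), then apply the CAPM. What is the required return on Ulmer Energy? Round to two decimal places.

7.84%

Mean R_i = (3.7 + 16.7 − 15.1 + 1.6 − 1.7 − 16.6) / 6 = -1.9000%
Mean R_m = (4.0 + 10.0 − 8.5 + 0.1 − 0.8 − 7.7) / 6 = -0.4833%
Σ(R_i − R̄_i)(R_m − R̄_m) = 433.9800  ⇒  Cov = 433.9800 / 6 = 72.3300
Σ(R_m − R̄_m)² = 246.7883  ⇒  Var(R_m) = 246.7883 / 6 = 41.1314
β = Cov / Var(R_m) = 72.3300 / 41.1314 = 1.7585
MRP = 5.50% − 2.41% = 3.09%
E(R) = R_f + β × MRP = 2.41% + 1.7585 × 3.09% = 7.84%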